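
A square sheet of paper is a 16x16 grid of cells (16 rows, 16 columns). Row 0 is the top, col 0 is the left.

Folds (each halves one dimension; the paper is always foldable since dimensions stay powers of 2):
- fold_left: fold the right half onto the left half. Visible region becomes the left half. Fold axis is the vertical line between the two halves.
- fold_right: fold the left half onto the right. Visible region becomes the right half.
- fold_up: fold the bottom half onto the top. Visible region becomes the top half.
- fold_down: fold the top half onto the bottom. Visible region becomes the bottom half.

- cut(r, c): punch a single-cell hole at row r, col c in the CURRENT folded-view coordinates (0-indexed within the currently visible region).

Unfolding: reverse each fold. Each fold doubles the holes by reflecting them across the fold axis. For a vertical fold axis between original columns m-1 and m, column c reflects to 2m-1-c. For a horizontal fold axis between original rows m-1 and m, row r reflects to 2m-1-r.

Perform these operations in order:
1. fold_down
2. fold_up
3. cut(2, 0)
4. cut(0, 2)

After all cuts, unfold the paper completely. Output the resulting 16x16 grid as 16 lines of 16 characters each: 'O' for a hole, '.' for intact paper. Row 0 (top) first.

Op 1 fold_down: fold axis h@8; visible region now rows[8,16) x cols[0,16) = 8x16
Op 2 fold_up: fold axis h@12; visible region now rows[8,12) x cols[0,16) = 4x16
Op 3 cut(2, 0): punch at orig (10,0); cuts so far [(10, 0)]; region rows[8,12) x cols[0,16) = 4x16
Op 4 cut(0, 2): punch at orig (8,2); cuts so far [(8, 2), (10, 0)]; region rows[8,12) x cols[0,16) = 4x16
Unfold 1 (reflect across h@12): 4 holes -> [(8, 2), (10, 0), (13, 0), (15, 2)]
Unfold 2 (reflect across h@8): 8 holes -> [(0, 2), (2, 0), (5, 0), (7, 2), (8, 2), (10, 0), (13, 0), (15, 2)]

Answer: ..O.............
................
O...............
................
................
O...............
................
..O.............
..O.............
................
O...............
................
................
O...............
................
..O.............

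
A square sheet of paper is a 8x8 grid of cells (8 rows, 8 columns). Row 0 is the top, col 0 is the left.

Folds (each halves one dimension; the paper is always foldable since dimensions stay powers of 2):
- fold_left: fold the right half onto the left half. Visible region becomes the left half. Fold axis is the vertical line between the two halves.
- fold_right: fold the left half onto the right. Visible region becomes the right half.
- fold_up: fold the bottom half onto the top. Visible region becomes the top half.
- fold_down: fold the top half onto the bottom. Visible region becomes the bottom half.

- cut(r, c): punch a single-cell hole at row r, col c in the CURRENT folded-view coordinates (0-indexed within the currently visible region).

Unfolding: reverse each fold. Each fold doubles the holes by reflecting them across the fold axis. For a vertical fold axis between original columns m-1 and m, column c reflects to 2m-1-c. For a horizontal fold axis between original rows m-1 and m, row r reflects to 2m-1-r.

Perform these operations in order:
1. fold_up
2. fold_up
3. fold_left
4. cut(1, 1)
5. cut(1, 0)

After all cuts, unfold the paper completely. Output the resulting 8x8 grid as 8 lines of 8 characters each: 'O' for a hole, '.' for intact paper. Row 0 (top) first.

Answer: ........
OO....OO
OO....OO
........
........
OO....OO
OO....OO
........

Derivation:
Op 1 fold_up: fold axis h@4; visible region now rows[0,4) x cols[0,8) = 4x8
Op 2 fold_up: fold axis h@2; visible region now rows[0,2) x cols[0,8) = 2x8
Op 3 fold_left: fold axis v@4; visible region now rows[0,2) x cols[0,4) = 2x4
Op 4 cut(1, 1): punch at orig (1,1); cuts so far [(1, 1)]; region rows[0,2) x cols[0,4) = 2x4
Op 5 cut(1, 0): punch at orig (1,0); cuts so far [(1, 0), (1, 1)]; region rows[0,2) x cols[0,4) = 2x4
Unfold 1 (reflect across v@4): 4 holes -> [(1, 0), (1, 1), (1, 6), (1, 7)]
Unfold 2 (reflect across h@2): 8 holes -> [(1, 0), (1, 1), (1, 6), (1, 7), (2, 0), (2, 1), (2, 6), (2, 7)]
Unfold 3 (reflect across h@4): 16 holes -> [(1, 0), (1, 1), (1, 6), (1, 7), (2, 0), (2, 1), (2, 6), (2, 7), (5, 0), (5, 1), (5, 6), (5, 7), (6, 0), (6, 1), (6, 6), (6, 7)]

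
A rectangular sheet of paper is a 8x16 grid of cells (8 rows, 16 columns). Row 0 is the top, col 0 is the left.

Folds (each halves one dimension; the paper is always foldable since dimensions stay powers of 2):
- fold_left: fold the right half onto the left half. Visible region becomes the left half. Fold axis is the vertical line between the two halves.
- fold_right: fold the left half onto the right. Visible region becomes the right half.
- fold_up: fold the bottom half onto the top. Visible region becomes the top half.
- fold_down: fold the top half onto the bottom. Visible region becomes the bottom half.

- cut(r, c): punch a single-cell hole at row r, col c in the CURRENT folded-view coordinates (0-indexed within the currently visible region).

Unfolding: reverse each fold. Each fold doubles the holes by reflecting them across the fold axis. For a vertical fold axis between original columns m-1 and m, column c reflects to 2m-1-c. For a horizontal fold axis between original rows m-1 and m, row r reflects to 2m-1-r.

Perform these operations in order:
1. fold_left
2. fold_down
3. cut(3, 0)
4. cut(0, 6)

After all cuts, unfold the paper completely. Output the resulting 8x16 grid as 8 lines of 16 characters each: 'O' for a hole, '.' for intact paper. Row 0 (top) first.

Answer: O..............O
................
................
......O..O......
......O..O......
................
................
O..............O

Derivation:
Op 1 fold_left: fold axis v@8; visible region now rows[0,8) x cols[0,8) = 8x8
Op 2 fold_down: fold axis h@4; visible region now rows[4,8) x cols[0,8) = 4x8
Op 3 cut(3, 0): punch at orig (7,0); cuts so far [(7, 0)]; region rows[4,8) x cols[0,8) = 4x8
Op 4 cut(0, 6): punch at orig (4,6); cuts so far [(4, 6), (7, 0)]; region rows[4,8) x cols[0,8) = 4x8
Unfold 1 (reflect across h@4): 4 holes -> [(0, 0), (3, 6), (4, 6), (7, 0)]
Unfold 2 (reflect across v@8): 8 holes -> [(0, 0), (0, 15), (3, 6), (3, 9), (4, 6), (4, 9), (7, 0), (7, 15)]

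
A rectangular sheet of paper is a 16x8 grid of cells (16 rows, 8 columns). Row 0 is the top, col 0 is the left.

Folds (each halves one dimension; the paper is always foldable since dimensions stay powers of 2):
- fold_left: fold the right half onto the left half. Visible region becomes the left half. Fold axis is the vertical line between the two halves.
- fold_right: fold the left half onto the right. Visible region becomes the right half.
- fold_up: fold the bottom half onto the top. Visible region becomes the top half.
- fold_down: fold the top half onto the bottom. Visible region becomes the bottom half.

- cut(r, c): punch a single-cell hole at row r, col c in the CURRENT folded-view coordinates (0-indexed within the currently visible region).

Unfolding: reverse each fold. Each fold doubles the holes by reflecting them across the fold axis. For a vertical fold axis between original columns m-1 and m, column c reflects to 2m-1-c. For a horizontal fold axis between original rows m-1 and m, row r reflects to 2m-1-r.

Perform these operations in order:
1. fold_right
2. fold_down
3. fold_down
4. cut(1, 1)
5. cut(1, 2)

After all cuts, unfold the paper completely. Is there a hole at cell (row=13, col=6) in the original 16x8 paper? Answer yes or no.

Op 1 fold_right: fold axis v@4; visible region now rows[0,16) x cols[4,8) = 16x4
Op 2 fold_down: fold axis h@8; visible region now rows[8,16) x cols[4,8) = 8x4
Op 3 fold_down: fold axis h@12; visible region now rows[12,16) x cols[4,8) = 4x4
Op 4 cut(1, 1): punch at orig (13,5); cuts so far [(13, 5)]; region rows[12,16) x cols[4,8) = 4x4
Op 5 cut(1, 2): punch at orig (13,6); cuts so far [(13, 5), (13, 6)]; region rows[12,16) x cols[4,8) = 4x4
Unfold 1 (reflect across h@12): 4 holes -> [(10, 5), (10, 6), (13, 5), (13, 6)]
Unfold 2 (reflect across h@8): 8 holes -> [(2, 5), (2, 6), (5, 5), (5, 6), (10, 5), (10, 6), (13, 5), (13, 6)]
Unfold 3 (reflect across v@4): 16 holes -> [(2, 1), (2, 2), (2, 5), (2, 6), (5, 1), (5, 2), (5, 5), (5, 6), (10, 1), (10, 2), (10, 5), (10, 6), (13, 1), (13, 2), (13, 5), (13, 6)]
Holes: [(2, 1), (2, 2), (2, 5), (2, 6), (5, 1), (5, 2), (5, 5), (5, 6), (10, 1), (10, 2), (10, 5), (10, 6), (13, 1), (13, 2), (13, 5), (13, 6)]

Answer: yes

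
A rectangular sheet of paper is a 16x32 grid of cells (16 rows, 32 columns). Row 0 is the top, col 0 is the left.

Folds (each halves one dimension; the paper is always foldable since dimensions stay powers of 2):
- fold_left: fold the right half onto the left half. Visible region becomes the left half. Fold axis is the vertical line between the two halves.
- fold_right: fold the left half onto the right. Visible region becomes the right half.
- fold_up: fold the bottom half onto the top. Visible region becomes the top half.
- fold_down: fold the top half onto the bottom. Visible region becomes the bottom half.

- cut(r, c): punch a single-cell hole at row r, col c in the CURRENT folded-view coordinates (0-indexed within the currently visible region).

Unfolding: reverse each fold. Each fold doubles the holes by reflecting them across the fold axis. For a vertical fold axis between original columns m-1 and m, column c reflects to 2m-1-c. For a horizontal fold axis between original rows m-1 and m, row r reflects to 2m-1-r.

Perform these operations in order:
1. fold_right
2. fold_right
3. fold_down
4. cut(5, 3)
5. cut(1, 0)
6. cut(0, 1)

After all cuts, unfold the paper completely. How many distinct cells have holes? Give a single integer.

Op 1 fold_right: fold axis v@16; visible region now rows[0,16) x cols[16,32) = 16x16
Op 2 fold_right: fold axis v@24; visible region now rows[0,16) x cols[24,32) = 16x8
Op 3 fold_down: fold axis h@8; visible region now rows[8,16) x cols[24,32) = 8x8
Op 4 cut(5, 3): punch at orig (13,27); cuts so far [(13, 27)]; region rows[8,16) x cols[24,32) = 8x8
Op 5 cut(1, 0): punch at orig (9,24); cuts so far [(9, 24), (13, 27)]; region rows[8,16) x cols[24,32) = 8x8
Op 6 cut(0, 1): punch at orig (8,25); cuts so far [(8, 25), (9, 24), (13, 27)]; region rows[8,16) x cols[24,32) = 8x8
Unfold 1 (reflect across h@8): 6 holes -> [(2, 27), (6, 24), (7, 25), (8, 25), (9, 24), (13, 27)]
Unfold 2 (reflect across v@24): 12 holes -> [(2, 20), (2, 27), (6, 23), (6, 24), (7, 22), (7, 25), (8, 22), (8, 25), (9, 23), (9, 24), (13, 20), (13, 27)]
Unfold 3 (reflect across v@16): 24 holes -> [(2, 4), (2, 11), (2, 20), (2, 27), (6, 7), (6, 8), (6, 23), (6, 24), (7, 6), (7, 9), (7, 22), (7, 25), (8, 6), (8, 9), (8, 22), (8, 25), (9, 7), (9, 8), (9, 23), (9, 24), (13, 4), (13, 11), (13, 20), (13, 27)]

Answer: 24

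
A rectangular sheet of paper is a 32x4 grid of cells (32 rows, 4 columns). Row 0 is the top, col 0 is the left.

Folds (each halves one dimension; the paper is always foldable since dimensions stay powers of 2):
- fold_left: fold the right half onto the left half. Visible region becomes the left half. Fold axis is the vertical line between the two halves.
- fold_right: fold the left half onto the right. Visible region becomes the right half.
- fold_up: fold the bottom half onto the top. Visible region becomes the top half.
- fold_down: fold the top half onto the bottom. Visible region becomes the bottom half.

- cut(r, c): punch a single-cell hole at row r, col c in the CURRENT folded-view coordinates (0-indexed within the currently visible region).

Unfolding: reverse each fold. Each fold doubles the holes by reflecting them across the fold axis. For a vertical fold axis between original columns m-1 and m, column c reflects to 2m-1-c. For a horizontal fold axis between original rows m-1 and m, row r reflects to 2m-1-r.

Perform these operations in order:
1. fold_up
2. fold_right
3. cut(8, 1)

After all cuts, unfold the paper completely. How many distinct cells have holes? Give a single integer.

Answer: 4

Derivation:
Op 1 fold_up: fold axis h@16; visible region now rows[0,16) x cols[0,4) = 16x4
Op 2 fold_right: fold axis v@2; visible region now rows[0,16) x cols[2,4) = 16x2
Op 3 cut(8, 1): punch at orig (8,3); cuts so far [(8, 3)]; region rows[0,16) x cols[2,4) = 16x2
Unfold 1 (reflect across v@2): 2 holes -> [(8, 0), (8, 3)]
Unfold 2 (reflect across h@16): 4 holes -> [(8, 0), (8, 3), (23, 0), (23, 3)]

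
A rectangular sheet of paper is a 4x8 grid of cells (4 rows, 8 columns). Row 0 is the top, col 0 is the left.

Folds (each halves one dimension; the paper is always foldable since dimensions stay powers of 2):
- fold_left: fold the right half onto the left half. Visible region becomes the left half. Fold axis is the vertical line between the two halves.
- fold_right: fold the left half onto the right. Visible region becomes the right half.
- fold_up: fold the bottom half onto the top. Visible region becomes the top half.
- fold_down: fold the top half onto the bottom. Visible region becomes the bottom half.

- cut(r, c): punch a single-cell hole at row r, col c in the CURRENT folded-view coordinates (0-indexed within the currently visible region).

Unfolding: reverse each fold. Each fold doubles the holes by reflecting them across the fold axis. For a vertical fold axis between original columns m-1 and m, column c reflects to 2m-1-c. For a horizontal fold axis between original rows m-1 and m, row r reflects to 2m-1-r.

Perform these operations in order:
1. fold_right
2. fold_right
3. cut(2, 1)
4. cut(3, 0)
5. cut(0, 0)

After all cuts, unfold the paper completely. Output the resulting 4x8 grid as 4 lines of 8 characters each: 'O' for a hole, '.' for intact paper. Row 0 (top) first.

Answer: .OO..OO.
........
O..OO..O
.OO..OO.

Derivation:
Op 1 fold_right: fold axis v@4; visible region now rows[0,4) x cols[4,8) = 4x4
Op 2 fold_right: fold axis v@6; visible region now rows[0,4) x cols[6,8) = 4x2
Op 3 cut(2, 1): punch at orig (2,7); cuts so far [(2, 7)]; region rows[0,4) x cols[6,8) = 4x2
Op 4 cut(3, 0): punch at orig (3,6); cuts so far [(2, 7), (3, 6)]; region rows[0,4) x cols[6,8) = 4x2
Op 5 cut(0, 0): punch at orig (0,6); cuts so far [(0, 6), (2, 7), (3, 6)]; region rows[0,4) x cols[6,8) = 4x2
Unfold 1 (reflect across v@6): 6 holes -> [(0, 5), (0, 6), (2, 4), (2, 7), (3, 5), (3, 6)]
Unfold 2 (reflect across v@4): 12 holes -> [(0, 1), (0, 2), (0, 5), (0, 6), (2, 0), (2, 3), (2, 4), (2, 7), (3, 1), (3, 2), (3, 5), (3, 6)]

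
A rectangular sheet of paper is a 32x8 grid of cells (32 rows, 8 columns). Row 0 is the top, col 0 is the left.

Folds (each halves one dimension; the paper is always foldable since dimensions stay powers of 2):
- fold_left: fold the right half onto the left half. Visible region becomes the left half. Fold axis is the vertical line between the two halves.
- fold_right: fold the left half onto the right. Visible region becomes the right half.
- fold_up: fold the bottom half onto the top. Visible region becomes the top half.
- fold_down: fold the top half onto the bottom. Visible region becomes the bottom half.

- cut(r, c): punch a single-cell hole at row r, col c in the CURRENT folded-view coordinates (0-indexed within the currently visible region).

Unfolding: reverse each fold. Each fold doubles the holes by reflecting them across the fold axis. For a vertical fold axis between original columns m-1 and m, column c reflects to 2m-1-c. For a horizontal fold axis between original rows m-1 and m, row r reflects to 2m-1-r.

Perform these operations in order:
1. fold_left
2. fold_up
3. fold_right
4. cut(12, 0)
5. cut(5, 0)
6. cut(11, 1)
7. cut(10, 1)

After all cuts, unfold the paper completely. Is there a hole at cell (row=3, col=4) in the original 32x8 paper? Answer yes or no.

Answer: no

Derivation:
Op 1 fold_left: fold axis v@4; visible region now rows[0,32) x cols[0,4) = 32x4
Op 2 fold_up: fold axis h@16; visible region now rows[0,16) x cols[0,4) = 16x4
Op 3 fold_right: fold axis v@2; visible region now rows[0,16) x cols[2,4) = 16x2
Op 4 cut(12, 0): punch at orig (12,2); cuts so far [(12, 2)]; region rows[0,16) x cols[2,4) = 16x2
Op 5 cut(5, 0): punch at orig (5,2); cuts so far [(5, 2), (12, 2)]; region rows[0,16) x cols[2,4) = 16x2
Op 6 cut(11, 1): punch at orig (11,3); cuts so far [(5, 2), (11, 3), (12, 2)]; region rows[0,16) x cols[2,4) = 16x2
Op 7 cut(10, 1): punch at orig (10,3); cuts so far [(5, 2), (10, 3), (11, 3), (12, 2)]; region rows[0,16) x cols[2,4) = 16x2
Unfold 1 (reflect across v@2): 8 holes -> [(5, 1), (5, 2), (10, 0), (10, 3), (11, 0), (11, 3), (12, 1), (12, 2)]
Unfold 2 (reflect across h@16): 16 holes -> [(5, 1), (5, 2), (10, 0), (10, 3), (11, 0), (11, 3), (12, 1), (12, 2), (19, 1), (19, 2), (20, 0), (20, 3), (21, 0), (21, 3), (26, 1), (26, 2)]
Unfold 3 (reflect across v@4): 32 holes -> [(5, 1), (5, 2), (5, 5), (5, 6), (10, 0), (10, 3), (10, 4), (10, 7), (11, 0), (11, 3), (11, 4), (11, 7), (12, 1), (12, 2), (12, 5), (12, 6), (19, 1), (19, 2), (19, 5), (19, 6), (20, 0), (20, 3), (20, 4), (20, 7), (21, 0), (21, 3), (21, 4), (21, 7), (26, 1), (26, 2), (26, 5), (26, 6)]
Holes: [(5, 1), (5, 2), (5, 5), (5, 6), (10, 0), (10, 3), (10, 4), (10, 7), (11, 0), (11, 3), (11, 4), (11, 7), (12, 1), (12, 2), (12, 5), (12, 6), (19, 1), (19, 2), (19, 5), (19, 6), (20, 0), (20, 3), (20, 4), (20, 7), (21, 0), (21, 3), (21, 4), (21, 7), (26, 1), (26, 2), (26, 5), (26, 6)]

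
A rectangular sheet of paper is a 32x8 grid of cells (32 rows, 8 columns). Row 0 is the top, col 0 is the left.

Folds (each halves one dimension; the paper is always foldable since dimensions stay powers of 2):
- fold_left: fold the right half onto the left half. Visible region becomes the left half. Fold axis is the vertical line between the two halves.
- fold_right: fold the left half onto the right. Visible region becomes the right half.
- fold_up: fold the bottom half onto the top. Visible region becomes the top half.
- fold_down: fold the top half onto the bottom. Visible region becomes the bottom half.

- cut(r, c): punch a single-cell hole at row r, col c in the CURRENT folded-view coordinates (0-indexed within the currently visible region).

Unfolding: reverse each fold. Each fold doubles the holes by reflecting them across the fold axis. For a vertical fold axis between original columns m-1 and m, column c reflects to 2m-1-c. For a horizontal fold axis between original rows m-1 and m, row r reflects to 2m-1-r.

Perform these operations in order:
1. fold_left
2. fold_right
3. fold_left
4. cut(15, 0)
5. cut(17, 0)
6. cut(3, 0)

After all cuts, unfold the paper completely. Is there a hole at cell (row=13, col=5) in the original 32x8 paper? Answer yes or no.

Answer: no

Derivation:
Op 1 fold_left: fold axis v@4; visible region now rows[0,32) x cols[0,4) = 32x4
Op 2 fold_right: fold axis v@2; visible region now rows[0,32) x cols[2,4) = 32x2
Op 3 fold_left: fold axis v@3; visible region now rows[0,32) x cols[2,3) = 32x1
Op 4 cut(15, 0): punch at orig (15,2); cuts so far [(15, 2)]; region rows[0,32) x cols[2,3) = 32x1
Op 5 cut(17, 0): punch at orig (17,2); cuts so far [(15, 2), (17, 2)]; region rows[0,32) x cols[2,3) = 32x1
Op 6 cut(3, 0): punch at orig (3,2); cuts so far [(3, 2), (15, 2), (17, 2)]; region rows[0,32) x cols[2,3) = 32x1
Unfold 1 (reflect across v@3): 6 holes -> [(3, 2), (3, 3), (15, 2), (15, 3), (17, 2), (17, 3)]
Unfold 2 (reflect across v@2): 12 holes -> [(3, 0), (3, 1), (3, 2), (3, 3), (15, 0), (15, 1), (15, 2), (15, 3), (17, 0), (17, 1), (17, 2), (17, 3)]
Unfold 3 (reflect across v@4): 24 holes -> [(3, 0), (3, 1), (3, 2), (3, 3), (3, 4), (3, 5), (3, 6), (3, 7), (15, 0), (15, 1), (15, 2), (15, 3), (15, 4), (15, 5), (15, 6), (15, 7), (17, 0), (17, 1), (17, 2), (17, 3), (17, 4), (17, 5), (17, 6), (17, 7)]
Holes: [(3, 0), (3, 1), (3, 2), (3, 3), (3, 4), (3, 5), (3, 6), (3, 7), (15, 0), (15, 1), (15, 2), (15, 3), (15, 4), (15, 5), (15, 6), (15, 7), (17, 0), (17, 1), (17, 2), (17, 3), (17, 4), (17, 5), (17, 6), (17, 7)]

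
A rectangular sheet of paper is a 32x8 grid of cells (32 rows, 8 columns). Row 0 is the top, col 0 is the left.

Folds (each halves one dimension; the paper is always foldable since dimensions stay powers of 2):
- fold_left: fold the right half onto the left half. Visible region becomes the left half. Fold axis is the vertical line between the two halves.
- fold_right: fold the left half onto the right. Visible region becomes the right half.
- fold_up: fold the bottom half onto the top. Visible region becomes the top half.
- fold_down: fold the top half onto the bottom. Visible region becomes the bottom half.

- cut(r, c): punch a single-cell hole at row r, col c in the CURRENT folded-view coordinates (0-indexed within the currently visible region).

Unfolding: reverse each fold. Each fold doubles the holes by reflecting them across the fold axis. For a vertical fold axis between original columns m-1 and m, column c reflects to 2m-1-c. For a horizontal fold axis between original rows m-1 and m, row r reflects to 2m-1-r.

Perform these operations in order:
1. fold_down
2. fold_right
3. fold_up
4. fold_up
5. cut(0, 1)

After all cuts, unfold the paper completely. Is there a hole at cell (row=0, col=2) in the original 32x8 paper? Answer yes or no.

Op 1 fold_down: fold axis h@16; visible region now rows[16,32) x cols[0,8) = 16x8
Op 2 fold_right: fold axis v@4; visible region now rows[16,32) x cols[4,8) = 16x4
Op 3 fold_up: fold axis h@24; visible region now rows[16,24) x cols[4,8) = 8x4
Op 4 fold_up: fold axis h@20; visible region now rows[16,20) x cols[4,8) = 4x4
Op 5 cut(0, 1): punch at orig (16,5); cuts so far [(16, 5)]; region rows[16,20) x cols[4,8) = 4x4
Unfold 1 (reflect across h@20): 2 holes -> [(16, 5), (23, 5)]
Unfold 2 (reflect across h@24): 4 holes -> [(16, 5), (23, 5), (24, 5), (31, 5)]
Unfold 3 (reflect across v@4): 8 holes -> [(16, 2), (16, 5), (23, 2), (23, 5), (24, 2), (24, 5), (31, 2), (31, 5)]
Unfold 4 (reflect across h@16): 16 holes -> [(0, 2), (0, 5), (7, 2), (7, 5), (8, 2), (8, 5), (15, 2), (15, 5), (16, 2), (16, 5), (23, 2), (23, 5), (24, 2), (24, 5), (31, 2), (31, 5)]
Holes: [(0, 2), (0, 5), (7, 2), (7, 5), (8, 2), (8, 5), (15, 2), (15, 5), (16, 2), (16, 5), (23, 2), (23, 5), (24, 2), (24, 5), (31, 2), (31, 5)]

Answer: yes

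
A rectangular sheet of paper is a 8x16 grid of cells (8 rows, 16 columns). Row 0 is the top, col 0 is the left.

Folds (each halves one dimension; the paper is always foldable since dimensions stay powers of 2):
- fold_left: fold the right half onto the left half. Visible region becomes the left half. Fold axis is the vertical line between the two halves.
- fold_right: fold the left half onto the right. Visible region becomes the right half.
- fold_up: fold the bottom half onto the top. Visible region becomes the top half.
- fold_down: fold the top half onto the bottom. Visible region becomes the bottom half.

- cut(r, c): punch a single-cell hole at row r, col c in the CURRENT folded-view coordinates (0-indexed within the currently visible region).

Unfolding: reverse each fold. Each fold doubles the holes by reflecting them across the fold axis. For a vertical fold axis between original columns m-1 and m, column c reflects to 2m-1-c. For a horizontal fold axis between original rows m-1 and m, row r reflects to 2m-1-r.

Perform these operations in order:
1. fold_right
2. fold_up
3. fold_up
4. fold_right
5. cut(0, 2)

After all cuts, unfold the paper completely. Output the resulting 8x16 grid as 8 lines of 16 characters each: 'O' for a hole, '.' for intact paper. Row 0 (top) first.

Answer: .O....O..O....O.
................
................
.O....O..O....O.
.O....O..O....O.
................
................
.O....O..O....O.

Derivation:
Op 1 fold_right: fold axis v@8; visible region now rows[0,8) x cols[8,16) = 8x8
Op 2 fold_up: fold axis h@4; visible region now rows[0,4) x cols[8,16) = 4x8
Op 3 fold_up: fold axis h@2; visible region now rows[0,2) x cols[8,16) = 2x8
Op 4 fold_right: fold axis v@12; visible region now rows[0,2) x cols[12,16) = 2x4
Op 5 cut(0, 2): punch at orig (0,14); cuts so far [(0, 14)]; region rows[0,2) x cols[12,16) = 2x4
Unfold 1 (reflect across v@12): 2 holes -> [(0, 9), (0, 14)]
Unfold 2 (reflect across h@2): 4 holes -> [(0, 9), (0, 14), (3, 9), (3, 14)]
Unfold 3 (reflect across h@4): 8 holes -> [(0, 9), (0, 14), (3, 9), (3, 14), (4, 9), (4, 14), (7, 9), (7, 14)]
Unfold 4 (reflect across v@8): 16 holes -> [(0, 1), (0, 6), (0, 9), (0, 14), (3, 1), (3, 6), (3, 9), (3, 14), (4, 1), (4, 6), (4, 9), (4, 14), (7, 1), (7, 6), (7, 9), (7, 14)]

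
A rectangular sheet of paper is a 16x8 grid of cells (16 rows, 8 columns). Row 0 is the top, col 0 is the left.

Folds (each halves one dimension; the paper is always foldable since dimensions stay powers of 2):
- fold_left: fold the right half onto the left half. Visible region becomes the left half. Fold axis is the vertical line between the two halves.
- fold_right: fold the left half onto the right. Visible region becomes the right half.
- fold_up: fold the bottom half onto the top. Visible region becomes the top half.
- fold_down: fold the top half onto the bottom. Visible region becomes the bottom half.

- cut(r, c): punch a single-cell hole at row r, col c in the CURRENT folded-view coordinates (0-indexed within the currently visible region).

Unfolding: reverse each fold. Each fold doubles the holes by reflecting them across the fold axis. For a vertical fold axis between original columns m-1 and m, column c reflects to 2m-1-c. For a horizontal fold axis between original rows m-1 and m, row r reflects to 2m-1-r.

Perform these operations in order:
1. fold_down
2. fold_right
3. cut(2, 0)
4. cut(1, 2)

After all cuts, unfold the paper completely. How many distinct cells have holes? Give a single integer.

Op 1 fold_down: fold axis h@8; visible region now rows[8,16) x cols[0,8) = 8x8
Op 2 fold_right: fold axis v@4; visible region now rows[8,16) x cols[4,8) = 8x4
Op 3 cut(2, 0): punch at orig (10,4); cuts so far [(10, 4)]; region rows[8,16) x cols[4,8) = 8x4
Op 4 cut(1, 2): punch at orig (9,6); cuts so far [(9, 6), (10, 4)]; region rows[8,16) x cols[4,8) = 8x4
Unfold 1 (reflect across v@4): 4 holes -> [(9, 1), (9, 6), (10, 3), (10, 4)]
Unfold 2 (reflect across h@8): 8 holes -> [(5, 3), (5, 4), (6, 1), (6, 6), (9, 1), (9, 6), (10, 3), (10, 4)]

Answer: 8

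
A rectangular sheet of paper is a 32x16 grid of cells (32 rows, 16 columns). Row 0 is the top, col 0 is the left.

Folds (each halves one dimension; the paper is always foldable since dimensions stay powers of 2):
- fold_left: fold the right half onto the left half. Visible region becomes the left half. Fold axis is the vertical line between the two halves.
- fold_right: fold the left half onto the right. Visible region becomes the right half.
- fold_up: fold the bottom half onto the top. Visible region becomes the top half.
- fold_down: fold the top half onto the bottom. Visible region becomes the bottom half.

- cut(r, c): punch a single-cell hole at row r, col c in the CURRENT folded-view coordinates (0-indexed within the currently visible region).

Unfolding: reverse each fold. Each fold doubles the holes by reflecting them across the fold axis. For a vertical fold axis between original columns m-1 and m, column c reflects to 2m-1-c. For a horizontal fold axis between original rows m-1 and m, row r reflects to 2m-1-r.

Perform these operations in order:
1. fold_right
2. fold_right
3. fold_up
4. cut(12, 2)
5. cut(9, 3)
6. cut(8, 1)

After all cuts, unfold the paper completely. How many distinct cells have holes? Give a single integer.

Answer: 24

Derivation:
Op 1 fold_right: fold axis v@8; visible region now rows[0,32) x cols[8,16) = 32x8
Op 2 fold_right: fold axis v@12; visible region now rows[0,32) x cols[12,16) = 32x4
Op 3 fold_up: fold axis h@16; visible region now rows[0,16) x cols[12,16) = 16x4
Op 4 cut(12, 2): punch at orig (12,14); cuts so far [(12, 14)]; region rows[0,16) x cols[12,16) = 16x4
Op 5 cut(9, 3): punch at orig (9,15); cuts so far [(9, 15), (12, 14)]; region rows[0,16) x cols[12,16) = 16x4
Op 6 cut(8, 1): punch at orig (8,13); cuts so far [(8, 13), (9, 15), (12, 14)]; region rows[0,16) x cols[12,16) = 16x4
Unfold 1 (reflect across h@16): 6 holes -> [(8, 13), (9, 15), (12, 14), (19, 14), (22, 15), (23, 13)]
Unfold 2 (reflect across v@12): 12 holes -> [(8, 10), (8, 13), (9, 8), (9, 15), (12, 9), (12, 14), (19, 9), (19, 14), (22, 8), (22, 15), (23, 10), (23, 13)]
Unfold 3 (reflect across v@8): 24 holes -> [(8, 2), (8, 5), (8, 10), (8, 13), (9, 0), (9, 7), (9, 8), (9, 15), (12, 1), (12, 6), (12, 9), (12, 14), (19, 1), (19, 6), (19, 9), (19, 14), (22, 0), (22, 7), (22, 8), (22, 15), (23, 2), (23, 5), (23, 10), (23, 13)]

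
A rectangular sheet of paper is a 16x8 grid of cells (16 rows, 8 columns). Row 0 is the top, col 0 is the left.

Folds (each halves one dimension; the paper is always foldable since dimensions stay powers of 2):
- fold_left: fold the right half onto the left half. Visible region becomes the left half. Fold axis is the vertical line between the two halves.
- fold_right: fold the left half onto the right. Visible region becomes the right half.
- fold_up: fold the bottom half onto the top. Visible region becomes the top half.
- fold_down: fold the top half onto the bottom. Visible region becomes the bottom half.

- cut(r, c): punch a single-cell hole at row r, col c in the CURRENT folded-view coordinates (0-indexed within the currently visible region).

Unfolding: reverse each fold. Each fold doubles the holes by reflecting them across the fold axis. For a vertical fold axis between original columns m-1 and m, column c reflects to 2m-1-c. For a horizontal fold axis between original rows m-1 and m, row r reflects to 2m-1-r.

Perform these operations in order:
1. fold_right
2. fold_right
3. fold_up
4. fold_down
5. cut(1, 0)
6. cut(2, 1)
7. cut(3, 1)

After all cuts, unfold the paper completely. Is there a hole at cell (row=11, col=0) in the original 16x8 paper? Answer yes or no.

Op 1 fold_right: fold axis v@4; visible region now rows[0,16) x cols[4,8) = 16x4
Op 2 fold_right: fold axis v@6; visible region now rows[0,16) x cols[6,8) = 16x2
Op 3 fold_up: fold axis h@8; visible region now rows[0,8) x cols[6,8) = 8x2
Op 4 fold_down: fold axis h@4; visible region now rows[4,8) x cols[6,8) = 4x2
Op 5 cut(1, 0): punch at orig (5,6); cuts so far [(5, 6)]; region rows[4,8) x cols[6,8) = 4x2
Op 6 cut(2, 1): punch at orig (6,7); cuts so far [(5, 6), (6, 7)]; region rows[4,8) x cols[6,8) = 4x2
Op 7 cut(3, 1): punch at orig (7,7); cuts so far [(5, 6), (6, 7), (7, 7)]; region rows[4,8) x cols[6,8) = 4x2
Unfold 1 (reflect across h@4): 6 holes -> [(0, 7), (1, 7), (2, 6), (5, 6), (6, 7), (7, 7)]
Unfold 2 (reflect across h@8): 12 holes -> [(0, 7), (1, 7), (2, 6), (5, 6), (6, 7), (7, 7), (8, 7), (9, 7), (10, 6), (13, 6), (14, 7), (15, 7)]
Unfold 3 (reflect across v@6): 24 holes -> [(0, 4), (0, 7), (1, 4), (1, 7), (2, 5), (2, 6), (5, 5), (5, 6), (6, 4), (6, 7), (7, 4), (7, 7), (8, 4), (8, 7), (9, 4), (9, 7), (10, 5), (10, 6), (13, 5), (13, 6), (14, 4), (14, 7), (15, 4), (15, 7)]
Unfold 4 (reflect across v@4): 48 holes -> [(0, 0), (0, 3), (0, 4), (0, 7), (1, 0), (1, 3), (1, 4), (1, 7), (2, 1), (2, 2), (2, 5), (2, 6), (5, 1), (5, 2), (5, 5), (5, 6), (6, 0), (6, 3), (6, 4), (6, 7), (7, 0), (7, 3), (7, 4), (7, 7), (8, 0), (8, 3), (8, 4), (8, 7), (9, 0), (9, 3), (9, 4), (9, 7), (10, 1), (10, 2), (10, 5), (10, 6), (13, 1), (13, 2), (13, 5), (13, 6), (14, 0), (14, 3), (14, 4), (14, 7), (15, 0), (15, 3), (15, 4), (15, 7)]
Holes: [(0, 0), (0, 3), (0, 4), (0, 7), (1, 0), (1, 3), (1, 4), (1, 7), (2, 1), (2, 2), (2, 5), (2, 6), (5, 1), (5, 2), (5, 5), (5, 6), (6, 0), (6, 3), (6, 4), (6, 7), (7, 0), (7, 3), (7, 4), (7, 7), (8, 0), (8, 3), (8, 4), (8, 7), (9, 0), (9, 3), (9, 4), (9, 7), (10, 1), (10, 2), (10, 5), (10, 6), (13, 1), (13, 2), (13, 5), (13, 6), (14, 0), (14, 3), (14, 4), (14, 7), (15, 0), (15, 3), (15, 4), (15, 7)]

Answer: no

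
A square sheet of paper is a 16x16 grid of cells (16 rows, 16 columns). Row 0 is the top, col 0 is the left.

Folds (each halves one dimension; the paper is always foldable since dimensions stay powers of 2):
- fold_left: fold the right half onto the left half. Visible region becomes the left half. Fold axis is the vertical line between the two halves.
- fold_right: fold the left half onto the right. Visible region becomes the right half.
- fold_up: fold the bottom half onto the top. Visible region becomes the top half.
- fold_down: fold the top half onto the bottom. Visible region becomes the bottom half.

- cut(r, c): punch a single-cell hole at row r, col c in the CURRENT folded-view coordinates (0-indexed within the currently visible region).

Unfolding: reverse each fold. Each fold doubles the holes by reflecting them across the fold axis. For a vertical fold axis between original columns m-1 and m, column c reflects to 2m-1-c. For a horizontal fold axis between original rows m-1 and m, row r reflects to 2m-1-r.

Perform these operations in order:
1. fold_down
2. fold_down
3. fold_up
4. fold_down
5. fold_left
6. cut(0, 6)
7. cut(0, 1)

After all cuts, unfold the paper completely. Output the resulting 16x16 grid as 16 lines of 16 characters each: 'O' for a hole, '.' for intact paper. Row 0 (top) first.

Answer: .O....O..O....O.
.O....O..O....O.
.O....O..O....O.
.O....O..O....O.
.O....O..O....O.
.O....O..O....O.
.O....O..O....O.
.O....O..O....O.
.O....O..O....O.
.O....O..O....O.
.O....O..O....O.
.O....O..O....O.
.O....O..O....O.
.O....O..O....O.
.O....O..O....O.
.O....O..O....O.

Derivation:
Op 1 fold_down: fold axis h@8; visible region now rows[8,16) x cols[0,16) = 8x16
Op 2 fold_down: fold axis h@12; visible region now rows[12,16) x cols[0,16) = 4x16
Op 3 fold_up: fold axis h@14; visible region now rows[12,14) x cols[0,16) = 2x16
Op 4 fold_down: fold axis h@13; visible region now rows[13,14) x cols[0,16) = 1x16
Op 5 fold_left: fold axis v@8; visible region now rows[13,14) x cols[0,8) = 1x8
Op 6 cut(0, 6): punch at orig (13,6); cuts so far [(13, 6)]; region rows[13,14) x cols[0,8) = 1x8
Op 7 cut(0, 1): punch at orig (13,1); cuts so far [(13, 1), (13, 6)]; region rows[13,14) x cols[0,8) = 1x8
Unfold 1 (reflect across v@8): 4 holes -> [(13, 1), (13, 6), (13, 9), (13, 14)]
Unfold 2 (reflect across h@13): 8 holes -> [(12, 1), (12, 6), (12, 9), (12, 14), (13, 1), (13, 6), (13, 9), (13, 14)]
Unfold 3 (reflect across h@14): 16 holes -> [(12, 1), (12, 6), (12, 9), (12, 14), (13, 1), (13, 6), (13, 9), (13, 14), (14, 1), (14, 6), (14, 9), (14, 14), (15, 1), (15, 6), (15, 9), (15, 14)]
Unfold 4 (reflect across h@12): 32 holes -> [(8, 1), (8, 6), (8, 9), (8, 14), (9, 1), (9, 6), (9, 9), (9, 14), (10, 1), (10, 6), (10, 9), (10, 14), (11, 1), (11, 6), (11, 9), (11, 14), (12, 1), (12, 6), (12, 9), (12, 14), (13, 1), (13, 6), (13, 9), (13, 14), (14, 1), (14, 6), (14, 9), (14, 14), (15, 1), (15, 6), (15, 9), (15, 14)]
Unfold 5 (reflect across h@8): 64 holes -> [(0, 1), (0, 6), (0, 9), (0, 14), (1, 1), (1, 6), (1, 9), (1, 14), (2, 1), (2, 6), (2, 9), (2, 14), (3, 1), (3, 6), (3, 9), (3, 14), (4, 1), (4, 6), (4, 9), (4, 14), (5, 1), (5, 6), (5, 9), (5, 14), (6, 1), (6, 6), (6, 9), (6, 14), (7, 1), (7, 6), (7, 9), (7, 14), (8, 1), (8, 6), (8, 9), (8, 14), (9, 1), (9, 6), (9, 9), (9, 14), (10, 1), (10, 6), (10, 9), (10, 14), (11, 1), (11, 6), (11, 9), (11, 14), (12, 1), (12, 6), (12, 9), (12, 14), (13, 1), (13, 6), (13, 9), (13, 14), (14, 1), (14, 6), (14, 9), (14, 14), (15, 1), (15, 6), (15, 9), (15, 14)]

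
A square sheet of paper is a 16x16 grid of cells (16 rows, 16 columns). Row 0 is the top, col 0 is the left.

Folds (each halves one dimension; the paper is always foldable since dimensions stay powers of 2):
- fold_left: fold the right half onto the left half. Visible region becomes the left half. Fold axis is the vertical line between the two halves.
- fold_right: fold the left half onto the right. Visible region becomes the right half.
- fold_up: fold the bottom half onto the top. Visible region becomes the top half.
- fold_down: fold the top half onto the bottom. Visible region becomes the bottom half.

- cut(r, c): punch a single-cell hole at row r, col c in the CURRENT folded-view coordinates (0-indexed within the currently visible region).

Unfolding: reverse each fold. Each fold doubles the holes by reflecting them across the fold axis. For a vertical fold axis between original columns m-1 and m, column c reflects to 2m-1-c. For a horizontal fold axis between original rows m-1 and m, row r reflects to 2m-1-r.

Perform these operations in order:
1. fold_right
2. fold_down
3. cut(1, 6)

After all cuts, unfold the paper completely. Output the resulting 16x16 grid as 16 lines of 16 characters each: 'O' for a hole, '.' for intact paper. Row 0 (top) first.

Answer: ................
................
................
................
................
................
.O............O.
................
................
.O............O.
................
................
................
................
................
................

Derivation:
Op 1 fold_right: fold axis v@8; visible region now rows[0,16) x cols[8,16) = 16x8
Op 2 fold_down: fold axis h@8; visible region now rows[8,16) x cols[8,16) = 8x8
Op 3 cut(1, 6): punch at orig (9,14); cuts so far [(9, 14)]; region rows[8,16) x cols[8,16) = 8x8
Unfold 1 (reflect across h@8): 2 holes -> [(6, 14), (9, 14)]
Unfold 2 (reflect across v@8): 4 holes -> [(6, 1), (6, 14), (9, 1), (9, 14)]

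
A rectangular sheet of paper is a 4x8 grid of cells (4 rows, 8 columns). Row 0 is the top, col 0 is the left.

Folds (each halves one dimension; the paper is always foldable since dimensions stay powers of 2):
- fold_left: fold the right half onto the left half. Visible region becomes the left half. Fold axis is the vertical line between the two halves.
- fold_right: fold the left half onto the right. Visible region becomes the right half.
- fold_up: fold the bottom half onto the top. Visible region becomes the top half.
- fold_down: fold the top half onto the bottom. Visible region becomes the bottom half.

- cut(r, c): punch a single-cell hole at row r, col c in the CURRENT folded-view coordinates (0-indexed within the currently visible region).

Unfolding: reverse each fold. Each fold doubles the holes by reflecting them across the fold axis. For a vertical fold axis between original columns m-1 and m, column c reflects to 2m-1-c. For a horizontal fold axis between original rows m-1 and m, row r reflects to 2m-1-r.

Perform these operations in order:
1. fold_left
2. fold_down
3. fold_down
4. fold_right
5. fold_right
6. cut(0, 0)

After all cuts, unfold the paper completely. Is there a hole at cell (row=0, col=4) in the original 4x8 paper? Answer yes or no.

Answer: yes

Derivation:
Op 1 fold_left: fold axis v@4; visible region now rows[0,4) x cols[0,4) = 4x4
Op 2 fold_down: fold axis h@2; visible region now rows[2,4) x cols[0,4) = 2x4
Op 3 fold_down: fold axis h@3; visible region now rows[3,4) x cols[0,4) = 1x4
Op 4 fold_right: fold axis v@2; visible region now rows[3,4) x cols[2,4) = 1x2
Op 5 fold_right: fold axis v@3; visible region now rows[3,4) x cols[3,4) = 1x1
Op 6 cut(0, 0): punch at orig (3,3); cuts so far [(3, 3)]; region rows[3,4) x cols[3,4) = 1x1
Unfold 1 (reflect across v@3): 2 holes -> [(3, 2), (3, 3)]
Unfold 2 (reflect across v@2): 4 holes -> [(3, 0), (3, 1), (3, 2), (3, 3)]
Unfold 3 (reflect across h@3): 8 holes -> [(2, 0), (2, 1), (2, 2), (2, 3), (3, 0), (3, 1), (3, 2), (3, 3)]
Unfold 4 (reflect across h@2): 16 holes -> [(0, 0), (0, 1), (0, 2), (0, 3), (1, 0), (1, 1), (1, 2), (1, 3), (2, 0), (2, 1), (2, 2), (2, 3), (3, 0), (3, 1), (3, 2), (3, 3)]
Unfold 5 (reflect across v@4): 32 holes -> [(0, 0), (0, 1), (0, 2), (0, 3), (0, 4), (0, 5), (0, 6), (0, 7), (1, 0), (1, 1), (1, 2), (1, 3), (1, 4), (1, 5), (1, 6), (1, 7), (2, 0), (2, 1), (2, 2), (2, 3), (2, 4), (2, 5), (2, 6), (2, 7), (3, 0), (3, 1), (3, 2), (3, 3), (3, 4), (3, 5), (3, 6), (3, 7)]
Holes: [(0, 0), (0, 1), (0, 2), (0, 3), (0, 4), (0, 5), (0, 6), (0, 7), (1, 0), (1, 1), (1, 2), (1, 3), (1, 4), (1, 5), (1, 6), (1, 7), (2, 0), (2, 1), (2, 2), (2, 3), (2, 4), (2, 5), (2, 6), (2, 7), (3, 0), (3, 1), (3, 2), (3, 3), (3, 4), (3, 5), (3, 6), (3, 7)]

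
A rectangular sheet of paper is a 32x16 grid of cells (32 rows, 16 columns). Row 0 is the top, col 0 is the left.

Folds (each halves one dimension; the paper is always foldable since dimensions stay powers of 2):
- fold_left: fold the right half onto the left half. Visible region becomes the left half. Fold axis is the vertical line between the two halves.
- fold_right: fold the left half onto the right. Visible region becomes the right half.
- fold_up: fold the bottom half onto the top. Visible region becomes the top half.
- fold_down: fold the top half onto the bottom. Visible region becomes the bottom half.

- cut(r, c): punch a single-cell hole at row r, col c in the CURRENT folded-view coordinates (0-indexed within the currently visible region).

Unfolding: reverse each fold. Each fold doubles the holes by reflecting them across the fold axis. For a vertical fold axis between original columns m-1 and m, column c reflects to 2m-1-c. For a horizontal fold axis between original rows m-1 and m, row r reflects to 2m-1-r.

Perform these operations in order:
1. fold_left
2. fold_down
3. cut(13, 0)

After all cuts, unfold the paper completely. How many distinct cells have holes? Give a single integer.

Answer: 4

Derivation:
Op 1 fold_left: fold axis v@8; visible region now rows[0,32) x cols[0,8) = 32x8
Op 2 fold_down: fold axis h@16; visible region now rows[16,32) x cols[0,8) = 16x8
Op 3 cut(13, 0): punch at orig (29,0); cuts so far [(29, 0)]; region rows[16,32) x cols[0,8) = 16x8
Unfold 1 (reflect across h@16): 2 holes -> [(2, 0), (29, 0)]
Unfold 2 (reflect across v@8): 4 holes -> [(2, 0), (2, 15), (29, 0), (29, 15)]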